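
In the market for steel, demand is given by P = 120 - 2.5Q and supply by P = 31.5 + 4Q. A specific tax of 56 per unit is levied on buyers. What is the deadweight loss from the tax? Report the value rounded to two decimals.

241.23

Pre-tax equilibrium: 120 - 2.5Q = 31.5 + 4Q gives Q* = 13.6154, P* = 85.9615.
A tax on buyers shifts demand down by 56: (120 - 56) - 2.5Q = 31.5 + 4Q, so Q_t = 5. Buyers pay P_b = 107.5; sellers receive P_s = P_b - 56 = 51.5.
Deadweight loss is the triangle between the curves from Q_t to Q*: (1/2)(13.6154 - 5)(56) = 241.2308.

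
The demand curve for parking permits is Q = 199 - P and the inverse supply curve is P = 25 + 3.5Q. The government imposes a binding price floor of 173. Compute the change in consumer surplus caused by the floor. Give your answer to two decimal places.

-409.56

Rewriting demand in inverse form: P = 199 - Q.
Without the control, 199 - Q = 25 + 3.5Q so Q* = 38.6667 and P* = 160.3333.
At the floor price 173, quantity demanded is (199 - 173)/1 = 26; demand is the short side, so Q = 26 trades at P = 173.
CS goes from (1/2)(38.6667)(38.6667) = 747.5556 to 338 (computed as (199 - 173)(26) - (1/2)(1)(26)^2), a change of -409.5556.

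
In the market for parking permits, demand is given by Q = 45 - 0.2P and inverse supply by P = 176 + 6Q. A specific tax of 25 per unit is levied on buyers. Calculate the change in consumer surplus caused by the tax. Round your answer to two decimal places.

Rewriting demand in inverse form: P = 225 - 5Q.
Without the tax, 225 - 5Q = 176 + 6Q so Q* = 4.4545 and P* = 202.7273.
With the tax, buyers' net willingness to pay falls by 25: (225 - 25) - 5Q = 176 + 6Q, so Q_t = 2.1818. Buyers pay P_b = 214.0909; sellers receive P_s = P_b - 25 = 189.0909.
Consumers lose the trapezoid between P* and P_b out to Q_t plus the triangle from Q_t to Q*: change in CS = 11.9008 - 49.6074 = -37.7066.

-37.71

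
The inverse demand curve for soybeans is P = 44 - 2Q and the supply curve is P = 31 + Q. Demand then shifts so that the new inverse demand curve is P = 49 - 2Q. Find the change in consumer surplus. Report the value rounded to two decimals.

Initial equilibrium: Q_0 = 4.3333, P_0 = 35.3333; CS_0 = (1/2)(4.3333)(8.6667) = 18.7778, PS_0 = (1/2)(4.3333)(4.3333) = 9.3889.
New equilibrium: 49 - 2Q = 31 + Q gives Q_1 = 6, P_1 = 37; CS_1 = 36, PS_1 = 18.
Change in consumer surplus = 36 - 18.7778 = 17.2222.

17.22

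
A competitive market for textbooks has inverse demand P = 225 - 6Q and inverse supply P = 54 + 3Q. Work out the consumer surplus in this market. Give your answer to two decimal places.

Setting demand equal to supply, 171 = 9Q, so Q* = 19 and P* = 111.
The demand choke price is 225, so CS = (1/2)(Q*)(225 - P*) = (1/2)(19)(114) = 1083.

1083.00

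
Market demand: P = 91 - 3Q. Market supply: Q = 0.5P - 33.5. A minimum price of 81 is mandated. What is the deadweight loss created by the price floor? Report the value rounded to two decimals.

Rewriting supply in inverse form: P = 67 + 2Q.
Free-market equilibrium: 91 - 3Q = 67 + 2Q gives Q* = 4.8, P* = 76.6.
At P = 81, buyers demand (91 - 81)/3 = 3.3333 while sellers would supply more, so the quantity traded is 3.3333 at price 81.
At Q = 3.3333 the demand price is 81 and the supply price is 73.6667. Deadweight loss is the triangle between the curves from 3.3333 to 4.8: (1/2)(81 - 73.6667)(4.8 - 3.3333) = 5.3778.

5.38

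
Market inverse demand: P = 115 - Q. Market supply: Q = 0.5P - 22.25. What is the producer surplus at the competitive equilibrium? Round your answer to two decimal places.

552.25

Rewriting supply in inverse form: P = 44.5 + 2Q.
Equilibrium: 115 - Q = 44.5 + 2Q, so Q* = 23.5 and P* = 91.5.
Producer surplus is the triangle above supply below P*: (1/2)(23.5)(91.5 - 44.5) = (1/2)(23.5)(47) = 552.25.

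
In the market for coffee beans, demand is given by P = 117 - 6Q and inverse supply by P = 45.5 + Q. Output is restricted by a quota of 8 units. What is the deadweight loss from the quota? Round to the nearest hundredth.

17.16

Unrestricted equilibrium: Q* = (117 - 45.5)/(6 + 1) = 10.2143.
At Q = 8 the demand price is 117 - 6(8) = 69 and the supply price is 45.5 + (8) = 53.5.
Deadweight loss is the triangle between the curves from 8 to 10.2143: (1/2)(69 - 53.5)(10.2143 - 8) = 17.1607.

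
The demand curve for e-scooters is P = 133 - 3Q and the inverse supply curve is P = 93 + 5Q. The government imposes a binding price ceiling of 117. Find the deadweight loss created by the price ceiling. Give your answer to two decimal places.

Without the control, 133 - 3Q = 93 + 5Q so Q* = 5 and P* = 118.
At P = 117, sellers supply (117 - 93)/5 = 4.8 while buyers want more, so the quantity traded is 4.8 at price 117.
At Q = 4.8 the demand price is 118.6 and the supply price is 117. Deadweight loss is the triangle between the curves from 4.8 to 5: (1/2)(118.6 - 117)(5 - 4.8) = 0.16.

0.16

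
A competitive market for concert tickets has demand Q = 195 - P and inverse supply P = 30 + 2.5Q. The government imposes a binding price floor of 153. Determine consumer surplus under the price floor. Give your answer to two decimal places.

882.00

Rewriting demand in inverse form: P = 195 - Q.
Free-market equilibrium: 195 - Q = 30 + 2.5Q gives Q* = 47.1429, P* = 147.8571.
At the floor price 153, quantity demanded is (195 - 153)/1 = 42; demand is the short side, so Q = 42 trades at P = 153.
CS is the triangle under demand above 153: (1/2)(42)(195 - 153) = 882.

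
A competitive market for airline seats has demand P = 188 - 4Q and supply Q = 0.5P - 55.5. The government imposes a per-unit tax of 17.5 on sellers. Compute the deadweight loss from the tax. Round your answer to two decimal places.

Rewriting supply in inverse form: P = 111 + 2Q.
Pre-tax equilibrium: 188 - 4Q = 111 + 2Q gives Q* = 12.8333, P* = 136.6667.
With the tax, sellers need 17.5 more per unit: 188 - 4Q = 111 + 2Q + 17.5, so Q_t = 9.9167. Buyers pay P_b = 148.3333; sellers receive P_s = P_b - 17.5 = 130.8333.
The welfare triangle lost has base Q* - Q_t = 2.9167 and height t = 17.5, so DWL = (1/2)(2.9167)(17.5) = 25.5208.

25.52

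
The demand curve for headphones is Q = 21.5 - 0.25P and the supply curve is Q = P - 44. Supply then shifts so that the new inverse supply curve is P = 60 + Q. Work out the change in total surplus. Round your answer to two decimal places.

-108.80

Rewriting demand in inverse form: P = 86 - 4Q.
Rewriting supply in inverse form: P = 44 + Q.
Initial equilibrium: Q_0 = 8.4, P_0 = 52.4; CS_0 = (1/2)(8.4)(33.6) = 141.12, PS_0 = (1/2)(8.4)(8.4) = 35.28.
New equilibrium: 86 - 4Q = 60 + Q gives Q_1 = 5.2, P_1 = 65.2; CS_1 = 54.08, PS_1 = 13.52.
Change in total surplus = (54.08 + 13.52) - (141.12 + 35.28) = -108.8.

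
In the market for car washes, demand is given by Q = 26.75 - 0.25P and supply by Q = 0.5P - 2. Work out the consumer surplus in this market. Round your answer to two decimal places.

589.39

Rewriting demand in inverse form: P = 107 - 4Q.
Rewriting supply in inverse form: P = 4 + 2Q.
Equilibrium: 107 - 4Q = 4 + 2Q, so Q* = 17.1667 and P* = 38.3333.
The demand choke price is 107, so CS = (1/2)(Q*)(107 - P*) = (1/2)(17.1667)(68.6667) = 589.3889.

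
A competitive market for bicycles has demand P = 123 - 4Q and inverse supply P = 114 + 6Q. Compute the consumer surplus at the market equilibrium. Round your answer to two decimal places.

Equilibrium: 123 - 4Q = 114 + 6Q, so Q* = 0.9 and P* = 119.4.
CS is the area between the demand curve and P* from 0 to Q*: (1/2)(0.9)(3.6) = 1.62.

1.62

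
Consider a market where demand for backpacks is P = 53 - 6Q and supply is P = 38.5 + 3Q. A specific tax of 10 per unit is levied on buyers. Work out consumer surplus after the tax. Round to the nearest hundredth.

0.75

Without the tax, 53 - 6Q = 38.5 + 3Q so Q* = 1.6111 and P* = 43.3333.
A tax on buyers shifts demand down by 10: (53 - 10) - 6Q = 38.5 + 3Q, so Q_t = 0.5. Buyers pay P_b = 50; sellers receive P_s = P_b - 10 = 40.
CS = (1/2)(Q_t)(53 - P_b) = (1/2)(0.5)(3) = 0.75.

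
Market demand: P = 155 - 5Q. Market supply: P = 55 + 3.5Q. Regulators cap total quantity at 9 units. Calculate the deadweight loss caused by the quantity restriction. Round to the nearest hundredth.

Without the quota, 155 - 5Q = 55 + 3.5Q gives Q* = 11.7647.
At Q = 9 the demand price is 155 - 5(9) = 110 and the supply price is 55 + 3.5(9) = 86.5.
Deadweight loss is the triangle between the curves from 9 to 11.7647: (1/2)(110 - 86.5)(11.7647 - 9) = 32.4853.

32.49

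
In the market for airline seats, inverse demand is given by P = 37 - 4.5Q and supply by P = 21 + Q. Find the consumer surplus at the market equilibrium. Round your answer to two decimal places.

19.04

Equilibrium: 37 - 4.5Q = 21 + Q, so Q* = 2.9091 and P* = 23.9091.
Consumer surplus is the triangle under demand above P*: (1/2)(2.9091)(37 - 23.9091) = (1/2)(2.9091)(13.0909) = 19.0413.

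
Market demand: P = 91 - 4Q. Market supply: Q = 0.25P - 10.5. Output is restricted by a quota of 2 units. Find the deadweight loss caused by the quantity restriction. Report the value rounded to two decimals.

Rewriting supply in inverse form: P = 42 + 4Q.
Without the quota, 91 - 4Q = 42 + 4Q gives Q* = 6.125.
At Q = 2 the demand price is 91 - 4(2) = 83 and the supply price is 42 + 4(2) = 50.
DWL = (1/2)(gap between curves at 2) x (Q* - 2) = (1/2)(33)(4.125) = 68.0625.

68.06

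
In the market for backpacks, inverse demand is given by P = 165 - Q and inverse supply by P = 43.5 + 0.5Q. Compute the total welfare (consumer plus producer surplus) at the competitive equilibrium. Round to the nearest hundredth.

Equilibrium: 165 - Q = 43.5 + 0.5Q, so Q* = 81 and P* = 84.
Total surplus is the full triangle between the curves from 0 to Q*: (1/2)(81)(165 - 43.5) = 4920.75.

4920.75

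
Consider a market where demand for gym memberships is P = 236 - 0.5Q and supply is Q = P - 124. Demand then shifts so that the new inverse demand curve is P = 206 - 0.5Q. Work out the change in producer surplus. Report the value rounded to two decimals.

-1293.33

Rewriting supply in inverse form: P = 124 + Q.
Initial equilibrium: Q_0 = 74.6667, P_0 = 198.6667; CS_0 = (1/2)(74.6667)(37.3333) = 1393.7778, PS_0 = (1/2)(74.6667)(74.6667) = 2787.5556.
New equilibrium: 206 - 0.5Q = 124 + Q gives Q_1 = 54.6667, P_1 = 178.6667; CS_1 = 747.1111, PS_1 = 1494.2222.
Change in producer surplus = 1494.2222 - 2787.5556 = -1293.3333.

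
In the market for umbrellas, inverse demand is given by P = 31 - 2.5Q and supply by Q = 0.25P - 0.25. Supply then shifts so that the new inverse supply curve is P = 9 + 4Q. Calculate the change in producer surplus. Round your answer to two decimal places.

-19.69

Rewriting supply in inverse form: P = 1 + 4Q.
Initial equilibrium: Q_0 = 4.6154, P_0 = 19.4615; CS_0 = (1/2)(4.6154)(11.5385) = 26.6272, PS_0 = (1/2)(4.6154)(18.4615) = 42.6036.
New equilibrium: 31 - 2.5Q = 9 + 4Q gives Q_1 = 3.3846, P_1 = 22.5385; CS_1 = 14.3195, PS_1 = 22.9112.
Change in producer surplus = 22.9112 - 42.6036 = -19.6923.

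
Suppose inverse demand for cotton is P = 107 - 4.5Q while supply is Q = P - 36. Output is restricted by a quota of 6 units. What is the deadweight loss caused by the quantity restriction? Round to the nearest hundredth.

131.27

Rewriting supply in inverse form: P = 36 + Q.
Unrestricted equilibrium: Q* = (107 - 36)/(4.5 + 1) = 12.9091.
At Q = 6 the demand price is 107 - 4.5(6) = 80 and the supply price is 36 + (6) = 42.
DWL = (1/2)(gap between curves at 6) x (Q* - 6) = (1/2)(38)(6.9091) = 131.2727.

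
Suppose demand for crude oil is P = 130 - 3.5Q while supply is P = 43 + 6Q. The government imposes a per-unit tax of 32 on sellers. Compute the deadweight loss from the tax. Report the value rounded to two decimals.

53.89

Pre-tax equilibrium: 130 - 3.5Q = 43 + 6Q gives Q* = 9.1579, P* = 97.9474.
A tax on sellers shifts supply up by 32: 130 - 3.5Q = 43 + 6Q + 32, so Q_t = 5.7895. Buyers pay P_b = 109.7368; sellers receive P_s = P_b - 32 = 77.7368.
The welfare triangle lost has base Q* - Q_t = 3.3684 and height t = 32, so DWL = (1/2)(3.3684)(32) = 53.8947.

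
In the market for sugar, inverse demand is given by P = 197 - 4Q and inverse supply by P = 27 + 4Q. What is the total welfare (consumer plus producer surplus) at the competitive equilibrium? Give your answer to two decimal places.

1806.25

Setting demand equal to supply, 170 = 8Q, so Q* = 21.25 and P* = 112.
Total surplus is the full triangle between the curves from 0 to Q*: (1/2)(21.25)(197 - 27) = 1806.25.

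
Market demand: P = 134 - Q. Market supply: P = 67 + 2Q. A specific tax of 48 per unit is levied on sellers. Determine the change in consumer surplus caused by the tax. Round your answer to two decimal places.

Without the tax, 134 - Q = 67 + 2Q so Q* = 22.3333 and P* = 111.6667.
A tax on sellers shifts supply up by 48: 134 - Q = 67 + 2Q + 48, so Q_t = 6.3333. Buyers pay P_b = 127.6667; sellers receive P_s = P_b - 48 = 79.6667.
CS falls from (1/2)(22.3333)(22.3333) = 249.3889 to (1/2)(6.3333)(6.3333) = 20.0556, a change of -229.3333.

-229.33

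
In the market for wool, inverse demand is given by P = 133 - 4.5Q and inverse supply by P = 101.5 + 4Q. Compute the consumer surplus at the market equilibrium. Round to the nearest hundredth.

Setting demand equal to supply, 31.5 = 8.5Q, so Q* = 3.7059 and P* = 116.3235.
The demand choke price is 133, so CS = (1/2)(Q*)(133 - P*) = (1/2)(3.7059)(16.6765) = 30.9005.

30.90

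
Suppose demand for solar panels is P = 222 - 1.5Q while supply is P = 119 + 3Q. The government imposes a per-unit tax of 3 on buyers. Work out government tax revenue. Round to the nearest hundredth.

Pre-tax equilibrium: 222 - 1.5Q = 119 + 3Q gives Q* = 22.8889, P* = 187.6667.
With the tax, buyers' net willingness to pay falls by 3: (222 - 3) - 1.5Q = 119 + 3Q, so Q_t = 22.2222. Buyers pay P_b = 188.6667; sellers receive P_s = P_b - 3 = 185.6667.
Tax revenue = t x Q_t = 3 x 22.2222 = 66.6667.

66.67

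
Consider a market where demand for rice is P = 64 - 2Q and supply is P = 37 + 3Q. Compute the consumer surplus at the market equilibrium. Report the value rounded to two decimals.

29.16

Setting demand equal to supply, 27 = 5Q, so Q* = 5.4 and P* = 53.2.
The demand choke price is 64, so CS = (1/2)(Q*)(64 - P*) = (1/2)(5.4)(10.8) = 29.16.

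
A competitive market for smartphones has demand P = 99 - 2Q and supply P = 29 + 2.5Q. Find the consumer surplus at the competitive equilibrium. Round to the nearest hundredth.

Set 99 - 2Q = 29 + 2.5Q, which gives 70 = 4.5Q, so Q* = 15.5556 and P* = 99 - 2(15.5556) = 67.8889.
The demand choke price is 99, so CS = (1/2)(Q*)(99 - P*) = (1/2)(15.5556)(31.1111) = 241.9753.

241.98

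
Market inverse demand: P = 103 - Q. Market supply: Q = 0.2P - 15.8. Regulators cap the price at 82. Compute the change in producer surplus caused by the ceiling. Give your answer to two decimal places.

Rewriting supply in inverse form: P = 79 + 5Q.
Without the control, 103 - Q = 79 + 5Q so Q* = 4 and P* = 99.
At P = 82, sellers supply (82 - 79)/5 = 0.6 while buyers want more, so the quantity traded is 0.6 at price 82.
PS goes from (1/2)(4)(20) = 40 to 0.9 (computed as (82 - 79)(0.6) - (1/2)(5)(0.6)^2), a change of -39.1.

-39.10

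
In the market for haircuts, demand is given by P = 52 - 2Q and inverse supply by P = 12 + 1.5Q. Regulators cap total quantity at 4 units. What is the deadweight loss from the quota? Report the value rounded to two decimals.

96.57

Without the quota, 52 - 2Q = 12 + 1.5Q gives Q* = 11.4286.
At Q = 4 the demand price is 52 - 2(4) = 44 and the supply price is 12 + 1.5(4) = 18.
Deadweight loss is the triangle between the curves from 4 to 11.4286: (1/2)(44 - 18)(11.4286 - 4) = 96.5714.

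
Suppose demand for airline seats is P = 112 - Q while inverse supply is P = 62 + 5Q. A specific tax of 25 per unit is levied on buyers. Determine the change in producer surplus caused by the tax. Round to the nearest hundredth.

Without the tax, 112 - Q = 62 + 5Q so Q* = 8.3333 and P* = 103.6667.
A tax on buyers shifts demand down by 25: (112 - 25) - Q = 62 + 5Q, so Q_t = 4.1667. Buyers pay P_b = 107.8333; sellers receive P_s = P_b - 25 = 82.8333.
Producers lose the trapezoid between P_s and P* out to Q_t plus the triangle from Q_t to Q*: change in PS = 43.4028 - 173.6111 = -130.2083.

-130.21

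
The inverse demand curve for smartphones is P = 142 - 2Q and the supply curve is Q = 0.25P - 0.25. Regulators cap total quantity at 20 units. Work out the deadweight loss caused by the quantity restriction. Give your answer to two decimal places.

36.75

Rewriting supply in inverse form: P = 1 + 4Q.
Without the quota, 142 - 2Q = 1 + 4Q gives Q* = 23.5.
At Q = 20 the demand price is 142 - 2(20) = 102 and the supply price is 1 + 4(20) = 81.
Deadweight loss is the triangle between the curves from 20 to 23.5: (1/2)(102 - 81)(23.5 - 20) = 36.75.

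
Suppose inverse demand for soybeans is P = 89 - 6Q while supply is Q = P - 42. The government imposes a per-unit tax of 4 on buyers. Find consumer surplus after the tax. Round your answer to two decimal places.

Rewriting supply in inverse form: P = 42 + Q.
Without the tax, 89 - 6Q = 42 + Q so Q* = 6.7143 and P* = 48.7143.
A tax on buyers shifts demand down by 4: (89 - 4) - 6Q = 42 + Q, so Q_t = 6.1429. Buyers pay P_b = 52.1429; sellers receive P_s = P_b - 4 = 48.1429.
Consumer surplus is the triangle under demand above P_b: (1/2)(6.1429)(89 - 52.1429) = 113.2041.

113.20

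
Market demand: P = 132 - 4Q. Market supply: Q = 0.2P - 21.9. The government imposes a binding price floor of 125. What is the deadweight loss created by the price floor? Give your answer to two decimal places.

Rewriting supply in inverse form: P = 109.5 + 5Q.
Free-market equilibrium: 132 - 4Q = 109.5 + 5Q gives Q* = 2.5, P* = 122.
At the floor price 125, quantity demanded is (132 - 125)/4 = 1.75; demand is the short side, so Q = 1.75 trades at P = 125.
At Q = 1.75 the demand price is 125 and the supply price is 118.25. Deadweight loss is the triangle between the curves from 1.75 to 2.5: (1/2)(125 - 118.25)(2.5 - 1.75) = 2.5312.

2.53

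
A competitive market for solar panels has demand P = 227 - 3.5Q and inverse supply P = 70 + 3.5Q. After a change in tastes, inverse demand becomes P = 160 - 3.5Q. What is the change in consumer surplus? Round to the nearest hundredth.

-591.04

Initial equilibrium: Q_0 = 22.4286, P_0 = 148.5; CS_0 = (1/2)(22.4286)(78.5) = 880.3214, PS_0 = (1/2)(22.4286)(78.5) = 880.3214.
New equilibrium: 160 - 3.5Q = 70 + 3.5Q gives Q_1 = 12.8571, P_1 = 115; CS_1 = 289.2857, PS_1 = 289.2857.
Change in consumer surplus = 289.2857 - 880.3214 = -591.0357.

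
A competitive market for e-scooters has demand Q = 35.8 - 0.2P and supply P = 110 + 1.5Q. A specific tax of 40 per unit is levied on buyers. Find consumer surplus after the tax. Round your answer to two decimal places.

Rewriting demand in inverse form: P = 179 - 5Q.
Pre-tax equilibrium: 179 - 5Q = 110 + 1.5Q gives Q* = 10.6154, P* = 125.9231.
A tax on buyers shifts demand down by 40: (179 - 40) - 5Q = 110 + 1.5Q, so Q_t = 4.4615. Buyers pay P_b = 156.6923; sellers receive P_s = P_b - 40 = 116.6923.
Consumer surplus is the triangle under demand above P_b: (1/2)(4.4615)(179 - 156.6923) = 49.7633.

49.76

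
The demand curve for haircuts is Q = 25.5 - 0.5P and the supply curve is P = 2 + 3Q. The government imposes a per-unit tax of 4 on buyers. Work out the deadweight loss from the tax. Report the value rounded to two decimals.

1.60

Rewriting demand in inverse form: P = 51 - 2Q.
Without the tax, 51 - 2Q = 2 + 3Q so Q* = 9.8 and P* = 31.4.
A tax on buyers shifts demand down by 4: (51 - 4) - 2Q = 2 + 3Q, so Q_t = 9. Buyers pay P_b = 33; sellers receive P_s = P_b - 4 = 29.
The welfare triangle lost has base Q* - Q_t = 0.8 and height t = 4, so DWL = (1/2)(0.8)(4) = 1.6.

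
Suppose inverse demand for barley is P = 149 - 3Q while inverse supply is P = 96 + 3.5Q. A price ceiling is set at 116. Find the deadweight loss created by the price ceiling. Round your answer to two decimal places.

Without the control, 149 - 3Q = 96 + 3.5Q so Q* = 8.1538 and P* = 124.5385.
At P = 116, sellers supply (116 - 96)/3.5 = 5.7143 while buyers want more, so the quantity traded is 5.7143 at price 116.
At Q = 5.7143 the demand price is 131.8571 and the supply price is 116. Deadweight loss is the triangle between the curves from 5.7143 to 8.1538: (1/2)(131.8571 - 116)(8.1538 - 5.7143) = 19.3422.

19.34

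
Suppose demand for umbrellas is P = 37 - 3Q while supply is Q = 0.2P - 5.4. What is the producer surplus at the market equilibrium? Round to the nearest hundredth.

Rewriting supply in inverse form: P = 27 + 5Q.
Setting demand equal to supply, 10 = 8Q, so Q* = 1.25 and P* = 33.25.
The supply curve's price intercept is 27, so PS = (1/2)(Q*)(P* - 27) = (1/2)(1.25)(6.25) = 3.9062.

3.91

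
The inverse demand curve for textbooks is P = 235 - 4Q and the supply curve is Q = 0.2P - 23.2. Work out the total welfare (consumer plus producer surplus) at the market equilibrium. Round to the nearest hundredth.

Rewriting supply in inverse form: P = 116 + 5Q.
Equilibrium: 235 - 4Q = 116 + 5Q, so Q* = 13.2222 and P* = 182.1111.
CS = (1/2)(13.2222)(52.8889) = 349.6543 and PS = (1/2)(13.2222)(66.1111) = 437.0679, so total surplus = 786.7222.

786.72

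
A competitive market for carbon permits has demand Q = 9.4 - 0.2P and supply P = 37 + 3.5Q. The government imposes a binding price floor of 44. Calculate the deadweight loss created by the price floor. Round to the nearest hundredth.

Rewriting demand in inverse form: P = 47 - 5Q.
Free-market equilibrium: 47 - 5Q = 37 + 3.5Q gives Q* = 1.1765, P* = 41.1176.
At P = 44, buyers demand (47 - 44)/5 = 0.6 while sellers would supply more, so the quantity traded is 0.6 at price 44.
The lost-trades triangle has base Q* - 0.6 = 0.5765 and height equal to the gap between the curves at Q = 0.6, which is 44 - 39.1 = 4.9. DWL = (1/2)(0.5765)(4.9) = 1.4124.

1.41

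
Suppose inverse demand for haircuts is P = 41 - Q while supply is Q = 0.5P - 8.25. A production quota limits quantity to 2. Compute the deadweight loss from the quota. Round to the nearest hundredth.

57.04

Rewriting supply in inverse form: P = 16.5 + 2Q.
Unrestricted equilibrium: Q* = (41 - 16.5)/(1 + 2) = 8.1667.
At Q = 2 the demand price is 41 - (2) = 39 and the supply price is 16.5 + 2(2) = 20.5.
Deadweight loss is the triangle between the curves from 2 to 8.1667: (1/2)(39 - 20.5)(8.1667 - 2) = 57.0417.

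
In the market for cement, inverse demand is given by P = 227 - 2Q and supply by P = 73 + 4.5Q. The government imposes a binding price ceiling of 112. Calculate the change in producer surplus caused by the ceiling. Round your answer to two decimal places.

-1093.98

Without the control, 227 - 2Q = 73 + 4.5Q so Q* = 23.6923 and P* = 179.6154.
At the ceiling price 112, quantity supplied is (112 - 73)/4.5 = 8.6667; supply is the short side, so Q = 8.6667 trades at P = 112.
PS goes from (1/2)(23.6923)(106.6154) = 1262.9822 to 169 (computed as (112 - 73)(8.6667) - (1/2)(4.5)(8.6667)^2), a change of -1093.9822.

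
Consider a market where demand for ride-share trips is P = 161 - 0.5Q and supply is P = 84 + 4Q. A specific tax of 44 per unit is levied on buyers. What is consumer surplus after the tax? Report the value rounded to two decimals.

Pre-tax equilibrium: 161 - 0.5Q = 84 + 4Q gives Q* = 17.1111, P* = 152.4444.
With the tax, buyers' net willingness to pay falls by 44: (161 - 44) - 0.5Q = 84 + 4Q, so Q_t = 7.3333. Buyers pay P_b = 157.3333; sellers receive P_s = P_b - 44 = 113.3333.
Consumer surplus is the triangle under demand above P_b: (1/2)(7.3333)(161 - 157.3333) = 13.4444.

13.44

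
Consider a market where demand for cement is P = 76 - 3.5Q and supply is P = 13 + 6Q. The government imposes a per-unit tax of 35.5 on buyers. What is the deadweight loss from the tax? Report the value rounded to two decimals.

Pre-tax equilibrium: 76 - 3.5Q = 13 + 6Q gives Q* = 6.6316, P* = 52.7895.
With the tax, buyers' net willingness to pay falls by 35.5: (76 - 35.5) - 3.5Q = 13 + 6Q, so Q_t = 2.8947. Buyers pay P_b = 65.8684; sellers receive P_s = P_b - 35.5 = 30.3684.
The welfare triangle lost has base Q* - Q_t = 3.7368 and height t = 35.5, so DWL = (1/2)(3.7368)(35.5) = 66.3289.

66.33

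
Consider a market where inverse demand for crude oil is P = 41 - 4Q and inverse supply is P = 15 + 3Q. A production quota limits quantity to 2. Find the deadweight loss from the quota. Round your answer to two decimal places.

10.29

Without the quota, 41 - 4Q = 15 + 3Q gives Q* = 3.7143.
At Q = 2 the demand price is 41 - 4(2) = 33 and the supply price is 15 + 3(2) = 21.
Deadweight loss is the triangle between the curves from 2 to 3.7143: (1/2)(33 - 21)(3.7143 - 2) = 10.2857.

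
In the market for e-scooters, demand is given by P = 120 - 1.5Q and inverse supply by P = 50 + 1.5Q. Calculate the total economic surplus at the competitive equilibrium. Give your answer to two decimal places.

816.67

Set 120 - 1.5Q = 50 + 1.5Q, which gives 70 = 3Q, so Q* = 23.3333 and P* = 120 - 1.5(23.3333) = 85.
CS = (1/2)(23.3333)(35) = 408.3333 and PS = (1/2)(23.3333)(35) = 408.3333, so total surplus = 816.6667.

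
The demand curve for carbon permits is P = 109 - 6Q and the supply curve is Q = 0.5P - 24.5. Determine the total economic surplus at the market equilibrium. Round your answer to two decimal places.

225.00

Rewriting supply in inverse form: P = 49 + 2Q.
Setting demand equal to supply, 60 = 8Q, so Q* = 7.5 and P* = 64.
Total surplus is the full triangle between the curves from 0 to Q*: (1/2)(7.5)(109 - 49) = 225.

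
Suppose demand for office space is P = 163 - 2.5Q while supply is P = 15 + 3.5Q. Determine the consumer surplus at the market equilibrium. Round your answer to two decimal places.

Equilibrium: 163 - 2.5Q = 15 + 3.5Q, so Q* = 24.6667 and P* = 101.3333.
The demand choke price is 163, so CS = (1/2)(Q*)(163 - P*) = (1/2)(24.6667)(61.6667) = 760.5556.

760.56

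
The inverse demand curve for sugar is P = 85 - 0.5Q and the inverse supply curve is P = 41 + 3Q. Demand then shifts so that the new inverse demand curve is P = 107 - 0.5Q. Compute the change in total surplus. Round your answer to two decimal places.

Initial equilibrium: Q_0 = 12.5714, P_0 = 78.7143; CS_0 = (1/2)(12.5714)(6.2857) = 39.5102, PS_0 = (1/2)(12.5714)(37.7143) = 237.0612.
New equilibrium: 107 - 0.5Q = 41 + 3Q gives Q_1 = 18.8571, P_1 = 97.5714; CS_1 = 88.898, PS_1 = 533.3878.
Change in total surplus = (88.898 + 533.3878) - (39.5102 + 237.0612) = 345.7143.

345.71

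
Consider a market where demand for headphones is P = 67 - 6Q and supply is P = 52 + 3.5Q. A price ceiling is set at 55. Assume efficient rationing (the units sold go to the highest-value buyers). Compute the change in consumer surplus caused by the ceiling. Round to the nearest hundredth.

Free-market equilibrium: 67 - 6Q = 52 + 3.5Q gives Q* = 1.5789, P* = 57.5263.
At the ceiling price 55, quantity supplied is (55 - 52)/3.5 = 0.8571; supply is the short side, so Q = 0.8571 trades at P = 55.
CS goes from (1/2)(1.5789)(9.4737) = 7.4792 to 8.0816 (computed as (67 - 55)(0.8571) - (1/2)(6)(0.8571)^2), a change of 0.6024.

0.60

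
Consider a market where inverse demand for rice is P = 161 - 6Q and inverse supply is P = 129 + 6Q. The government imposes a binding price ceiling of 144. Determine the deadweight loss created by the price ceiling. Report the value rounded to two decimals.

Free-market equilibrium: 161 - 6Q = 129 + 6Q gives Q* = 2.6667, P* = 145.
At the ceiling price 144, quantity supplied is (144 - 129)/6 = 2.5; supply is the short side, so Q = 2.5 trades at P = 144.
The lost-trades triangle has base Q* - 2.5 = 0.1667 and height equal to the gap between the curves at Q = 2.5, which is 146 - 144 = 2. DWL = (1/2)(0.1667)(2) = 0.1667.

0.17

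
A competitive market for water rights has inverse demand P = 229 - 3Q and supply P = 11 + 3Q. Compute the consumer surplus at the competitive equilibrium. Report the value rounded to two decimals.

1980.17

Setting demand equal to supply, 218 = 6Q, so Q* = 36.3333 and P* = 120.
CS is the area between the demand curve and P* from 0 to Q*: (1/2)(36.3333)(109) = 1980.1667.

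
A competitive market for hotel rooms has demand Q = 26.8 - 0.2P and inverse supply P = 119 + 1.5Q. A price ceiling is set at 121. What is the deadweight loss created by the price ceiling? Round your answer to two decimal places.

3.09

Rewriting demand in inverse form: P = 134 - 5Q.
Without the control, 134 - 5Q = 119 + 1.5Q so Q* = 2.3077 and P* = 122.4615.
At the ceiling price 121, quantity supplied is (121 - 119)/1.5 = 1.3333; supply is the short side, so Q = 1.3333 trades at P = 121.
The lost-trades triangle has base Q* - 1.3333 = 0.9744 and height equal to the gap between the curves at Q = 1.3333, which is 127.3333 - 121 = 6.3333. DWL = (1/2)(0.9744)(6.3333) = 3.0855.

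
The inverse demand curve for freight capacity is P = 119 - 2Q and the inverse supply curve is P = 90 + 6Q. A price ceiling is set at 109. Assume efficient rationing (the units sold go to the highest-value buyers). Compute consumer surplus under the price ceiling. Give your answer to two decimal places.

Without the control, 119 - 2Q = 90 + 6Q so Q* = 3.625 and P* = 111.75.
At the ceiling price 109, quantity supplied is (109 - 90)/6 = 3.1667; supply is the short side, so Q = 3.1667 trades at P = 109.
The demand price at Q = 3.1667 is 112.6667. CS is the trapezoid between demand and 109 over [0, 3.1667]: (1/2)[(119 - 109) + (112.6667 - 109)](3.1667) = 21.6389.

21.64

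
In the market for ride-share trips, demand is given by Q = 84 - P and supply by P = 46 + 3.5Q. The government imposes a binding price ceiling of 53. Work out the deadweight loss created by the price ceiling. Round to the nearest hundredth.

93.44

Rewriting demand in inverse form: P = 84 - Q.
Free-market equilibrium: 84 - Q = 46 + 3.5Q gives Q* = 8.4444, P* = 75.5556.
At the ceiling price 53, quantity supplied is (53 - 46)/3.5 = 2; supply is the short side, so Q = 2 trades at P = 53.
The lost-trades triangle has base Q* - 2 = 6.4444 and height equal to the gap between the curves at Q = 2, which is 82 - 53 = 29. DWL = (1/2)(6.4444)(29) = 93.4444.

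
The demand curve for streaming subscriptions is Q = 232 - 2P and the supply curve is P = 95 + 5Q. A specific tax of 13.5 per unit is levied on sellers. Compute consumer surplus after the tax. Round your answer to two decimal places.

Rewriting demand in inverse form: P = 116 - 0.5Q.
Without the tax, 116 - 0.5Q = 95 + 5Q so Q* = 3.8182 and P* = 114.0909.
With the tax, sellers need 13.5 more per unit: 116 - 0.5Q = 95 + 5Q + 13.5, so Q_t = 1.3636. Buyers pay P_b = 115.3182; sellers receive P_s = P_b - 13.5 = 101.8182.
CS = (1/2)(Q_t)(116 - P_b) = (1/2)(1.3636)(0.6818) = 0.4649.

0.46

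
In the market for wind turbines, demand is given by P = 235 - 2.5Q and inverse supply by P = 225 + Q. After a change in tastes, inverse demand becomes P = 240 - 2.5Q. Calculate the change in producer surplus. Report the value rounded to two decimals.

Initial equilibrium: Q_0 = 2.8571, P_0 = 227.8571; CS_0 = (1/2)(2.8571)(7.1429) = 10.2041, PS_0 = (1/2)(2.8571)(2.8571) = 4.0816.
New equilibrium: 240 - 2.5Q = 225 + Q gives Q_1 = 4.2857, P_1 = 229.2857; CS_1 = 22.9592, PS_1 = 9.1837.
Change in producer surplus = 9.1837 - 4.0816 = 5.102.

5.10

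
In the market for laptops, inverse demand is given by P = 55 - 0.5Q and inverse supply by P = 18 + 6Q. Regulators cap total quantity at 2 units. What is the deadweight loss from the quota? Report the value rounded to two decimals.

44.31

Unrestricted equilibrium: Q* = (55 - 18)/(0.5 + 6) = 5.6923.
At Q = 2 the demand price is 55 - 0.5(2) = 54 and the supply price is 18 + 6(2) = 30.
Deadweight loss is the triangle between the curves from 2 to 5.6923: (1/2)(54 - 30)(5.6923 - 2) = 44.3077.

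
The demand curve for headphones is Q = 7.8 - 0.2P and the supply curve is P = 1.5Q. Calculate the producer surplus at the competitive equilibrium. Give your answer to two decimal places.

27.00

Rewriting demand in inverse form: P = 39 - 5Q.
Equilibrium: 39 - 5Q = 1.5Q, so Q* = 6 and P* = 9.
PS is the area between P* and the supply curve from 0 to Q*: (1/2)(6)(9) = 27.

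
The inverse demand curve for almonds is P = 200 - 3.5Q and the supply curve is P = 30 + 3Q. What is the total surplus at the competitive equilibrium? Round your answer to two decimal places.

Equilibrium: 200 - 3.5Q = 30 + 3Q, so Q* = 26.1538 and P* = 108.4615.
CS = (1/2)(26.1538)(91.5385) = 1197.0414 and PS = (1/2)(26.1538)(78.4615) = 1026.0355, so total surplus = 2223.0769.

2223.08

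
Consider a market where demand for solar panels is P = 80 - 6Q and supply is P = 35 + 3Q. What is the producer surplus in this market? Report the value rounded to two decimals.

Equilibrium: 80 - 6Q = 35 + 3Q, so Q* = 5 and P* = 50.
Producer surplus is the triangle above supply below P*: (1/2)(5)(50 - 35) = (1/2)(5)(15) = 37.5.

37.50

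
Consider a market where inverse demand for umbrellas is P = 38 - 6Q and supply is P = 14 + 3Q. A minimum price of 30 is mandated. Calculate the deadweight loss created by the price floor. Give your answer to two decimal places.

Free-market equilibrium: 38 - 6Q = 14 + 3Q gives Q* = 2.6667, P* = 22.
At the floor price 30, quantity demanded is (38 - 30)/6 = 1.3333; demand is the short side, so Q = 1.3333 trades at P = 30.
At Q = 1.3333 the demand price is 30 and the supply price is 18. Deadweight loss is the triangle between the curves from 1.3333 to 2.6667: (1/2)(30 - 18)(2.6667 - 1.3333) = 8.

8.00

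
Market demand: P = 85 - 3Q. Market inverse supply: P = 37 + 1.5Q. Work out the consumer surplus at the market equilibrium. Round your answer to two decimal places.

170.67

Equilibrium: 85 - 3Q = 37 + 1.5Q, so Q* = 10.6667 and P* = 53.
Consumer surplus is the triangle under demand above P*: (1/2)(10.6667)(85 - 53) = (1/2)(10.6667)(32) = 170.6667.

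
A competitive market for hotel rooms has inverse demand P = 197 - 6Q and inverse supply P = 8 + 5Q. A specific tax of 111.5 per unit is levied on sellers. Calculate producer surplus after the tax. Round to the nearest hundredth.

124.10

Pre-tax equilibrium: 197 - 6Q = 8 + 5Q gives Q* = 17.1818, P* = 93.9091.
A tax on sellers shifts supply up by 111.5: 197 - 6Q = 8 + 5Q + 111.5, so Q_t = 7.0455. Buyers pay P_b = 154.7273; sellers receive P_s = P_b - 111.5 = 43.2273.
PS = (1/2)(Q_t)(P_s - 8) = (1/2)(7.0455)(35.2273) = 124.0961.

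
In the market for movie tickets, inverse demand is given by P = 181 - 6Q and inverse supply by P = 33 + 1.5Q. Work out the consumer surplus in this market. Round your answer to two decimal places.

Setting demand equal to supply, 148 = 7.5Q, so Q* = 19.7333 and P* = 62.6.
CS is the area between the demand curve and P* from 0 to Q*: (1/2)(19.7333)(118.4) = 1168.2133.

1168.21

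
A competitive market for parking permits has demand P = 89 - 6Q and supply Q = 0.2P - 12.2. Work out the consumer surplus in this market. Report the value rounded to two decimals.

19.44

Rewriting supply in inverse form: P = 61 + 5Q.
Equilibrium: 89 - 6Q = 61 + 5Q, so Q* = 2.5455 and P* = 73.7273.
The demand choke price is 89, so CS = (1/2)(Q*)(89 - P*) = (1/2)(2.5455)(15.2727) = 19.438.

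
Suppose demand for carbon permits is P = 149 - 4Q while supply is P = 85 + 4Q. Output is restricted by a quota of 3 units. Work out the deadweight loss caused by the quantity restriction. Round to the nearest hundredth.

100.00

Unrestricted equilibrium: Q* = (149 - 85)/(4 + 4) = 8.
At Q = 3 the demand price is 149 - 4(3) = 137 and the supply price is 85 + 4(3) = 97.
Deadweight loss is the triangle between the curves from 3 to 8: (1/2)(137 - 97)(8 - 3) = 100.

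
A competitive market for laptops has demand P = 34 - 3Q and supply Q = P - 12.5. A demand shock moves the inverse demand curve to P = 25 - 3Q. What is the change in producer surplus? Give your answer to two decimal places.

Rewriting supply in inverse form: P = 12.5 + Q.
Initial equilibrium: Q_0 = 5.375, P_0 = 17.875; CS_0 = (1/2)(5.375)(16.125) = 43.3359, PS_0 = (1/2)(5.375)(5.375) = 14.4453.
New equilibrium: 25 - 3Q = 12.5 + Q gives Q_1 = 3.125, P_1 = 15.625; CS_1 = 14.6484, PS_1 = 4.8828.
Change in producer surplus = 4.8828 - 14.4453 = -9.5625.

-9.56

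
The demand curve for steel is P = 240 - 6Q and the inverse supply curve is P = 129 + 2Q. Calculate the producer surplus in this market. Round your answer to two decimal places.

192.52

Equilibrium: 240 - 6Q = 129 + 2Q, so Q* = 13.875 and P* = 156.75.
PS is the area between P* and the supply curve from 0 to Q*: (1/2)(13.875)(27.75) = 192.5156.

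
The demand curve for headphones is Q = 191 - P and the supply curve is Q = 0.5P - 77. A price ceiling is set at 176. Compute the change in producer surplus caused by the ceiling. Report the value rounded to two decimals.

-31.11

Rewriting demand in inverse form: P = 191 - Q.
Rewriting supply in inverse form: P = 154 + 2Q.
Without the control, 191 - Q = 154 + 2Q so Q* = 12.3333 and P* = 178.6667.
At the ceiling price 176, quantity supplied is (176 - 154)/2 = 11; supply is the short side, so Q = 11 trades at P = 176.
PS goes from (1/2)(12.3333)(24.6667) = 152.1111 to 121 (computed as (176 - 154)(11) - (1/2)(2)(11)^2), a change of -31.1111.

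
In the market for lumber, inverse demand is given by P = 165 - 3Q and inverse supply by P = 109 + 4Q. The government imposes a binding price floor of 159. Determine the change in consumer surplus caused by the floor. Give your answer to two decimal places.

Free-market equilibrium: 165 - 3Q = 109 + 4Q gives Q* = 8, P* = 141.
At P = 159, buyers demand (165 - 159)/3 = 2 while sellers would supply more, so the quantity traded is 2 at price 159.
CS goes from (1/2)(8)(24) = 96 to 6 (computed as (165 - 159)(2) - (1/2)(3)(2)^2), a change of -90.

-90.00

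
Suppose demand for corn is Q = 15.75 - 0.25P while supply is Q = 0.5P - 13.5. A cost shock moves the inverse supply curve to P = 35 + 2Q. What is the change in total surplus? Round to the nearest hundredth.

Rewriting demand in inverse form: P = 63 - 4Q.
Rewriting supply in inverse form: P = 27 + 2Q.
Initial equilibrium: Q_0 = 6, P_0 = 39; CS_0 = (1/2)(6)(24) = 72, PS_0 = (1/2)(6)(12) = 36.
New equilibrium: 63 - 4Q = 35 + 2Q gives Q_1 = 4.6667, P_1 = 44.3333; CS_1 = 43.5556, PS_1 = 21.7778.
Change in total surplus = (43.5556 + 21.7778) - (72 + 36) = -42.6667.

-42.67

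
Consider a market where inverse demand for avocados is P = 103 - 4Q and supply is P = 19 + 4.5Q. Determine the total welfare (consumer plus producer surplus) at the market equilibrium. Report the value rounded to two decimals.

415.06

Set 103 - 4Q = 19 + 4.5Q, which gives 84 = 8.5Q, so Q* = 9.8824 and P* = 103 - 4(9.8824) = 63.4706.
CS = (1/2)(9.8824)(39.5294) = 195.3218 and PS = (1/2)(9.8824)(44.4706) = 219.737, so total surplus = 415.0588.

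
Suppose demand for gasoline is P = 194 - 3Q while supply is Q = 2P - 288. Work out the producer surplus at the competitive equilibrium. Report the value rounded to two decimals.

51.02

Rewriting supply in inverse form: P = 144 + 0.5Q.
Setting demand equal to supply, 50 = 3.5Q, so Q* = 14.2857 and P* = 151.1429.
The supply curve's price intercept is 144, so PS = (1/2)(Q*)(P* - 144) = (1/2)(14.2857)(7.1429) = 51.0204.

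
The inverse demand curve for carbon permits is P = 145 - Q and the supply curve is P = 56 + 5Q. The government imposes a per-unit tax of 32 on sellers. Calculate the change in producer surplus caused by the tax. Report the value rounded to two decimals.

Without the tax, 145 - Q = 56 + 5Q so Q* = 14.8333 and P* = 130.1667.
With the tax, sellers need 32 more per unit: 145 - Q = 56 + 5Q + 32, so Q_t = 9.5. Buyers pay P_b = 135.5; sellers receive P_s = P_b - 32 = 103.5.
Producers lose the trapezoid between P_s and P* out to Q_t plus the triangle from Q_t to Q*: change in PS = 225.625 - 550.0694 = -324.4444.

-324.44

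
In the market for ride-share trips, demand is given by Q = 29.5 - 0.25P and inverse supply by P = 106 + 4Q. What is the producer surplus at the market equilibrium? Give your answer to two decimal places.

4.50

Rewriting demand in inverse form: P = 118 - 4Q.
Setting demand equal to supply, 12 = 8Q, so Q* = 1.5 and P* = 112.
Producer surplus is the triangle above supply below P*: (1/2)(1.5)(112 - 106) = (1/2)(1.5)(6) = 4.5.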